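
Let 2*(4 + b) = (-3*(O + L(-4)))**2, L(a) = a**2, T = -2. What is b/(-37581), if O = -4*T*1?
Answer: -2588/37581 ≈ -0.068865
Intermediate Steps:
O = 8 (O = -4*(-2)*1 = 8*1 = 8)
b = 2588 (b = -4 + (-3*(8 + (-4)**2))**2/2 = -4 + (-3*(8 + 16))**2/2 = -4 + (-3*24)**2/2 = -4 + (1/2)*(-72)**2 = -4 + (1/2)*5184 = -4 + 2592 = 2588)
b/(-37581) = 2588/(-37581) = 2588*(-1/37581) = -2588/37581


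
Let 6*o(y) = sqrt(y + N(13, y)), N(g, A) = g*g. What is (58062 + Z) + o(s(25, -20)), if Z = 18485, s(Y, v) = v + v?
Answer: 76547 + sqrt(129)/6 ≈ 76549.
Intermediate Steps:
N(g, A) = g**2
s(Y, v) = 2*v
o(y) = sqrt(169 + y)/6 (o(y) = sqrt(y + 13**2)/6 = sqrt(y + 169)/6 = sqrt(169 + y)/6)
(58062 + Z) + o(s(25, -20)) = (58062 + 18485) + sqrt(169 + 2*(-20))/6 = 76547 + sqrt(169 - 40)/6 = 76547 + sqrt(129)/6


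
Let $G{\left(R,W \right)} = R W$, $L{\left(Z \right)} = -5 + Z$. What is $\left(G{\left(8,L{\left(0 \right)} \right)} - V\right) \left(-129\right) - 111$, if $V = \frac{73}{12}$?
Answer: $\frac{23335}{4} \approx 5833.8$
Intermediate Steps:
$V = \frac{73}{12}$ ($V = 73 \cdot \frac{1}{12} = \frac{73}{12} \approx 6.0833$)
$\left(G{\left(8,L{\left(0 \right)} \right)} - V\right) \left(-129\right) - 111 = \left(8 \left(-5 + 0\right) - \frac{73}{12}\right) \left(-129\right) - 111 = \left(8 \left(-5\right) - \frac{73}{12}\right) \left(-129\right) - 111 = \left(-40 - \frac{73}{12}\right) \left(-129\right) - 111 = \left(- \frac{553}{12}\right) \left(-129\right) - 111 = \frac{23779}{4} - 111 = \frac{23335}{4}$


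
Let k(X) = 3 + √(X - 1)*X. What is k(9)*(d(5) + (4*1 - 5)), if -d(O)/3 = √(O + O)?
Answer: -3*(1 + 3*√10)*(1 + 6*√2) ≈ -298.41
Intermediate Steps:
d(O) = -3*√2*√O (d(O) = -3*√(O + O) = -3*√2*√O)
k(X) = 3 + X*√(-1 + X) (k(X) = 3 + √(-1 + X)*X = 3 + X*√(-1 + X))
k(9)*(d(5) + (4*1 - 5)) = (3 + 9*√(-1 + 9))*(-3*√2*√5 + (4*1 - 5)) = (3 + 9*√8)*(-3*√10 + (4 - 5)) = (3 + 9*(2*√2))*(-3*√10 - 1) = (3 + 18*√2)*(-1 - 3*√10) = (-1 - 3*√10)*(3 + 18*√2)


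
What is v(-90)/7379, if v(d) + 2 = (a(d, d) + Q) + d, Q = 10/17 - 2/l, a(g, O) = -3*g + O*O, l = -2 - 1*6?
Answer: 562961/501772 ≈ 1.1219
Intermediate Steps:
l = -8 (l = -2 - 6 = -8)
a(g, O) = O**2 - 3*g (a(g, O) = -3*g + O**2 = O**2 - 3*g)
Q = 57/68 (Q = 10/17 - 2/(-8) = 10*(1/17) - 2*(-1/8) = 10/17 + 1/4 = 57/68 ≈ 0.83823)
v(d) = -79/68 + d**2 - 2*d (v(d) = -2 + (((d**2 - 3*d) + 57/68) + d) = -2 + ((57/68 + d**2 - 3*d) + d) = -2 + (57/68 + d**2 - 2*d) = -79/68 + d**2 - 2*d)
v(-90)/7379 = (-79/68 + (-90)**2 - 2*(-90))/7379 = (-79/68 + 8100 + 180)*(1/7379) = (562961/68)*(1/7379) = 562961/501772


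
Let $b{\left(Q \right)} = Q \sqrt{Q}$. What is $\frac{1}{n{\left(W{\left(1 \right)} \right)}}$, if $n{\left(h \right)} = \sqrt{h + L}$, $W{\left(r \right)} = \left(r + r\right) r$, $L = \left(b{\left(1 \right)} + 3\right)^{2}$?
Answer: $\frac{\sqrt{2}}{6} \approx 0.2357$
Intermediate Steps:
$b{\left(Q \right)} = Q^{\frac{3}{2}}$
$L = 16$ ($L = \left(1^{\frac{3}{2}} + 3\right)^{2} = \left(1 + 3\right)^{2} = 4^{2} = 16$)
$W{\left(r \right)} = 2 r^{2}$ ($W{\left(r \right)} = 2 r r = 2 r^{2}$)
$n{\left(h \right)} = \sqrt{16 + h}$ ($n{\left(h \right)} = \sqrt{h + 16} = \sqrt{16 + h}$)
$\frac{1}{n{\left(W{\left(1 \right)} \right)}} = \frac{1}{\sqrt{16 + 2 \cdot 1^{2}}} = \frac{1}{\sqrt{16 + 2 \cdot 1}} = \frac{1}{\sqrt{16 + 2}} = \frac{1}{\sqrt{18}} = \frac{1}{3 \sqrt{2}} = \frac{\sqrt{2}}{6}$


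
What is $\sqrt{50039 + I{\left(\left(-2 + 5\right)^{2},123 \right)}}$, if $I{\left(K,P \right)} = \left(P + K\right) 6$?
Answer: $\sqrt{50831} \approx 225.46$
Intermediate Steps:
$I{\left(K,P \right)} = 6 K + 6 P$ ($I{\left(K,P \right)} = \left(K + P\right) 6 = 6 K + 6 P$)
$\sqrt{50039 + I{\left(\left(-2 + 5\right)^{2},123 \right)}} = \sqrt{50039 + \left(6 \left(-2 + 5\right)^{2} + 6 \cdot 123\right)} = \sqrt{50039 + \left(6 \cdot 3^{2} + 738\right)} = \sqrt{50039 + \left(6 \cdot 9 + 738\right)} = \sqrt{50039 + \left(54 + 738\right)} = \sqrt{50039 + 792} = \sqrt{50831}$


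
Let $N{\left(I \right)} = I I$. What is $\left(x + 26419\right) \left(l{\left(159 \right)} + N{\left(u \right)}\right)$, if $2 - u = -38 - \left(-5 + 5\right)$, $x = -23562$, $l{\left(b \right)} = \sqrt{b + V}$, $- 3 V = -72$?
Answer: $4571200 + 2857 \sqrt{183} \approx 4.6098 \cdot 10^{6}$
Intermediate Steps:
$V = 24$ ($V = \left(- \frac{1}{3}\right) \left(-72\right) = 24$)
$l{\left(b \right)} = \sqrt{24 + b}$ ($l{\left(b \right)} = \sqrt{b + 24} = \sqrt{24 + b}$)
$u = 40$ ($u = 2 - \left(-38 - \left(-5 + 5\right)\right) = 2 - \left(-38 - 0\right) = 2 - \left(-38 + 0\right) = 2 - -38 = 2 + 38 = 40$)
$N{\left(I \right)} = I^{2}$
$\left(x + 26419\right) \left(l{\left(159 \right)} + N{\left(u \right)}\right) = \left(-23562 + 26419\right) \left(\sqrt{24 + 159} + 40^{2}\right) = 2857 \left(\sqrt{183} + 1600\right) = 2857 \left(1600 + \sqrt{183}\right) = 4571200 + 2857 \sqrt{183}$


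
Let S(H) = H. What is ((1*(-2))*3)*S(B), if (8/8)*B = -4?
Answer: 24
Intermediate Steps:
B = -4
((1*(-2))*3)*S(B) = ((1*(-2))*3)*(-4) = -2*3*(-4) = -6*(-4) = 24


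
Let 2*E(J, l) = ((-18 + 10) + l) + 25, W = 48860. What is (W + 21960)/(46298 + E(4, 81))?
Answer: 70820/46347 ≈ 1.5280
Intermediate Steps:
E(J, l) = 17/2 + l/2 (E(J, l) = (((-18 + 10) + l) + 25)/2 = ((-8 + l) + 25)/2 = (17 + l)/2 = 17/2 + l/2)
(W + 21960)/(46298 + E(4, 81)) = (48860 + 21960)/(46298 + (17/2 + (½)*81)) = 70820/(46298 + (17/2 + 81/2)) = 70820/(46298 + 49) = 70820/46347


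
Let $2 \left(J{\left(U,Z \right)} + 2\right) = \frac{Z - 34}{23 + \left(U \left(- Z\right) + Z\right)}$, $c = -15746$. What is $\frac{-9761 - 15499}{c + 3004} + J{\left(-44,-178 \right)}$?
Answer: $- \frac{219218}{50885177} \approx -0.0043081$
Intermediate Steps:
$J{\left(U,Z \right)} = -2 + \frac{-34 + Z}{2 \left(23 + Z - U Z\right)}$ ($J{\left(U,Z \right)} = -2 + \frac{\left(Z - 34\right) \frac{1}{23 + \left(U \left(- Z\right) + Z\right)}}{2} = -2 + \frac{\left(-34 + Z\right) \frac{1}{23 - \left(- Z + U Z\right)}}{2} = -2 + \frac{\left(-34 + Z\right) \frac{1}{23 + Z - U Z}}{2} = -2 + \frac{\frac{1}{23 + Z - U Z} \left(-34 + Z\right)}{2} = -2 + \frac{-34 + Z}{2 \left(23 + Z - U Z\right)}$)
$\frac{-9761 - 15499}{c + 3004} + J{\left(-44,-178 \right)} = \frac{-9761 - 15499}{-15746 + 3004} + \frac{-63 - -267 + 2 \left(-44\right) \left(-178\right)}{23 - 178 - \left(-44\right) \left(-178\right)} = - \frac{25260}{-12742} + \frac{-63 + 267 + 15664}{23 - 178 - 7832} = \left(-25260\right) \left(- \frac{1}{12742}\right) + \frac{1}{-7987} \cdot 15868 = \frac{12630}{6371} - \frac{15868}{7987} = - \frac{219218}{50885177}$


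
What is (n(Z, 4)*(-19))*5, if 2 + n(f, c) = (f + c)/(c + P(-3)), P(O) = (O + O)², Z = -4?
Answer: 190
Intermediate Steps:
P(O) = 4*O² (P(O) = (2*O)² = 4*O²)
n(f, c) = -2 + (c + f)/(36 + c) (n(f, c) = -2 + (f + c)/(c + 4*(-3)²) = -2 + (c + f)/(c + 4*9) = -2 + (c + f)/(c + 36) = -2 + (c + f)/(36 + c))
(n(Z, 4)*(-19))*5 = (((-72 - 4 - 1*4)/(36 + 4))*(-19))*5 = (((-72 - 4 - 4)/40)*(-19))*5 = (((1/40)*(-80))*(-19))*5 = -2*(-19)*5 = 38*5 = 190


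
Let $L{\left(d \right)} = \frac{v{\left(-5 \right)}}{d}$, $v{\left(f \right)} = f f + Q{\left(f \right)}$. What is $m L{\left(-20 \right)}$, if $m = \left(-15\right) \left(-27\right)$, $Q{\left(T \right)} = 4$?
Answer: $- \frac{2349}{4} \approx -587.25$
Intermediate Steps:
$v{\left(f \right)} = 4 + f^{2}$ ($v{\left(f \right)} = f f + 4 = f^{2} + 4 = 4 + f^{2}$)
$L{\left(d \right)} = \frac{29}{d}$ ($L{\left(d \right)} = \frac{4 + \left(-5\right)^{2}}{d} = \frac{4 + 25}{d} = \frac{29}{d}$)
$m = 405$
$m L{\left(-20 \right)} = 405 \frac{29}{-20} = 405 \cdot 29 \left(- \frac{1}{20}\right) = 405 \left(- \frac{29}{20}\right) = - \frac{2349}{4}$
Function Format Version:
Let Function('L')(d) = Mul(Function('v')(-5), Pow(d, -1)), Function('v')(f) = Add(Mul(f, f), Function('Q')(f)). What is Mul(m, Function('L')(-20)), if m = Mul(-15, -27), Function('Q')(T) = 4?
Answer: Rational(-2349, 4) ≈ -587.25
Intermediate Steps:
Function('v')(f) = Add(4, Pow(f, 2)) (Function('v')(f) = Add(Mul(f, f), 4) = Add(Pow(f, 2), 4) = Add(4, Pow(f, 2)))
Function('L')(d) = Mul(29, Pow(d, -1)) (Function('L')(d) = Mul(Add(4, Pow(-5, 2)), Pow(d, -1)) = Mul(Add(4, 25), Pow(d, -1)) = Mul(29, Pow(d, -1)))
m = 405
Mul(m, Function('L')(-20)) = Mul(405, Mul(29, Pow(-20, -1))) = Mul(405, Mul(29, Rational(-1, 20))) = Mul(405, Rational(-29, 20)) = Rational(-2349, 4)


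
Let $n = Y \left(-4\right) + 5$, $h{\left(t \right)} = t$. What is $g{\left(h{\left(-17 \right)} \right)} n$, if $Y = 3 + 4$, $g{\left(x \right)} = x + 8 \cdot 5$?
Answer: $-529$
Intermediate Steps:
$g{\left(x \right)} = 40 + x$ ($g{\left(x \right)} = x + 40 = 40 + x$)
$Y = 7$
$n = -23$ ($n = 7 \left(-4\right) + 5 = -28 + 5 = -23$)
$g{\left(h{\left(-17 \right)} \right)} n = \left(40 - 17\right) \left(-23\right) = 23 \left(-23\right) = -529$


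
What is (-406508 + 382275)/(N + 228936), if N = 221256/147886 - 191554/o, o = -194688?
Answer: -174426889830336/1647877977705655 ≈ -0.10585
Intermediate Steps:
N = 17851010743/7197907392 (N = 221256/147886 - 191554/(-194688) = 221256*(1/147886) - 191554*(-1/194688) = 110628/73943 + 95777/97344 = 17851010743/7197907392 ≈ 2.4800)
(-406508 + 382275)/(N + 228936) = (-406508 + 382275)/(17851010743/7197907392 + 228936) = -24233/1647877977705655/7197907392 = -24233*7197907392/1647877977705655 = -174426889830336/1647877977705655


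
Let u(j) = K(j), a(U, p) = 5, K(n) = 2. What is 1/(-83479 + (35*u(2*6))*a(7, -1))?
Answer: -1/83129 ≈ -1.2030e-5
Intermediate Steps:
u(j) = 2
1/(-83479 + (35*u(2*6))*a(7, -1)) = 1/(-83479 + (35*2)*5) = 1/(-83479 + 70*5) = 1/(-83479 + 350) = 1/(-83129) = -1/83129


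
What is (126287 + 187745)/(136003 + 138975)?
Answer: 157016/137489 ≈ 1.1420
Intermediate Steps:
(126287 + 187745)/(136003 + 138975) = 314032/274978 = 314032*(1/274978) = 157016/137489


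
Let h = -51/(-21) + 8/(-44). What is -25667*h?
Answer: -4440391/77 ≈ -57667.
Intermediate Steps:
h = 173/77 (h = -51*(-1/21) + 8*(-1/44) = 17/7 - 2/11 = 173/77 ≈ 2.2468)
-25667*h = -25667*173/77 = -4440391/77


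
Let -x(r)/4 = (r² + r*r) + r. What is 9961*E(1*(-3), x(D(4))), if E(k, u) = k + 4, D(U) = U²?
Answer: 9961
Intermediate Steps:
x(r) = -8*r² - 4*r (x(r) = -4*((r² + r*r) + r) = -4*((r² + r²) + r) = -4*(2*r² + r) = -4*(r + 2*r²) = -8*r² - 4*r)
E(k, u) = 4 + k
9961*E(1*(-3), x(D(4))) = 9961*(4 + 1*(-3)) = 9961*(4 - 3) = 9961*1 = 9961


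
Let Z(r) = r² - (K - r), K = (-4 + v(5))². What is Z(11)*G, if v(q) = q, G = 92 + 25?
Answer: 15327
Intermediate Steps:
G = 117
K = 1 (K = (-4 + 5)² = 1² = 1)
Z(r) = -1 + r + r² (Z(r) = r² - (1 - r) = r² + (-1 + r) = -1 + r + r²)
Z(11)*G = (-1 + 11 + 11²)*117 = (-1 + 11 + 121)*117 = 131*117 = 15327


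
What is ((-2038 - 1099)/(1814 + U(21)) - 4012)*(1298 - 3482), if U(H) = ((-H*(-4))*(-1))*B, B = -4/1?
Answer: 9422799204/1075 ≈ 8.7654e+6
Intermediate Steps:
B = -4 (B = -4*1 = -4)
U(H) = 16*H (U(H) = ((-H*(-4))*(-1))*(-4) = ((4*H)*(-1))*(-4) = -4*H*(-4) = 16*H)
((-2038 - 1099)/(1814 + U(21)) - 4012)*(1298 - 3482) = ((-2038 - 1099)/(1814 + 16*21) - 4012)*(1298 - 3482) = (-3137/(1814 + 336) - 4012)*(-2184) = (-3137/2150 - 4012)*(-2184) = -8628937/2150*(-2184) = 9422799204/1075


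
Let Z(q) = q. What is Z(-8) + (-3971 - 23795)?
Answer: -27774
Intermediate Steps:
Z(-8) + (-3971 - 23795) = -8 + (-3971 - 23795) = -8 - 27766 = -27774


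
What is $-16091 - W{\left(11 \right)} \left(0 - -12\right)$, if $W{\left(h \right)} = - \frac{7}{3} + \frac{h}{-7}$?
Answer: $- \frac{112309}{7} \approx -16044.0$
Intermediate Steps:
$W{\left(h \right)} = - \frac{7}{3} - \frac{h}{7}$ ($W{\left(h \right)} = \left(-7\right) \frac{1}{3} + h \left(- \frac{1}{7}\right) = - \frac{7}{3} - \frac{h}{7}$)
$-16091 - W{\left(11 \right)} \left(0 - -12\right) = -16091 - \left(- \frac{7}{3} - \frac{11}{7}\right) \left(0 - -12\right) = -16091 - \left(- \frac{7}{3} - \frac{11}{7}\right) \left(0 + 12\right) = -16091 - \left(- \frac{82}{21}\right) 12 = -16091 - - \frac{328}{7} = -16091 + \frac{328}{7} = - \frac{112309}{7}$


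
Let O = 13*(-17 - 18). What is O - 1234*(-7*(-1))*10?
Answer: -86835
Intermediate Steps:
O = -455 (O = 13*(-35) = -455)
O - 1234*(-7*(-1))*10 = -455 - 1234*(-7*(-1))*10 = -455 - 8638*10 = -455 - 1234*70 = -455 - 86380 = -86835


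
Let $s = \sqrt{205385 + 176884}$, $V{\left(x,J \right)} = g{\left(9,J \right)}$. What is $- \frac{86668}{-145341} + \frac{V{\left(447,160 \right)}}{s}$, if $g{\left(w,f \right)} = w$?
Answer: $\frac{86668}{145341} + \frac{3 \sqrt{382269}}{127423} \approx 0.61086$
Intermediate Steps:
$V{\left(x,J \right)} = 9$
$s = \sqrt{382269} \approx 618.28$
$- \frac{86668}{-145341} + \frac{V{\left(447,160 \right)}}{s} = - \frac{86668}{-145341} + \frac{9}{\sqrt{382269}} = \left(-86668\right) \left(- \frac{1}{145341}\right) + 9 \frac{\sqrt{382269}}{382269} = \frac{86668}{145341} + \frac{3 \sqrt{382269}}{127423}$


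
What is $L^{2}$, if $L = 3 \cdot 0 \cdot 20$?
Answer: $0$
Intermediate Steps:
$L = 0$ ($L = 0 \cdot 20 = 0$)
$L^{2} = 0^{2} = 0$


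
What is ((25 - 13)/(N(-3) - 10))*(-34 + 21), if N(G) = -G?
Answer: 156/7 ≈ 22.286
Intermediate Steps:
((25 - 13)/(N(-3) - 10))*(-34 + 21) = ((25 - 13)/(-1*(-3) - 10))*(-34 + 21) = (12/(3 - 10))*(-13) = (12/(-7))*(-13) = (12*(-⅐))*(-13) = -12/7*(-13) = 156/7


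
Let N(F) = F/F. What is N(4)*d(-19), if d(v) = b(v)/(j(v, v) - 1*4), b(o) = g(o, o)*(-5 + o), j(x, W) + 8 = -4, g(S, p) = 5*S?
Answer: -285/2 ≈ -142.50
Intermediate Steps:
j(x, W) = -12 (j(x, W) = -8 - 4 = -12)
b(o) = 5*o*(-5 + o) (b(o) = (5*o)*(-5 + o) = 5*o*(-5 + o))
N(F) = 1
d(v) = -5*v*(-5 + v)/16 (d(v) = (5*v*(-5 + v))/(-12 - 1*4) = (5*v*(-5 + v))/(-12 - 4) = (5*v*(-5 + v))/(-16) = (5*v*(-5 + v))*(-1/16) = -5*v*(-5 + v)/16)
N(4)*d(-19) = 1*((5/16)*(-19)*(5 - 1*(-19))) = 1*((5/16)*(-19)*(5 + 19)) = 1*((5/16)*(-19)*24) = 1*(-285/2) = -285/2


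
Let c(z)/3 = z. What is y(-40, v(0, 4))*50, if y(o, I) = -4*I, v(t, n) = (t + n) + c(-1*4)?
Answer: 1600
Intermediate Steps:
c(z) = 3*z
v(t, n) = -12 + n + t (v(t, n) = (t + n) + 3*(-1*4) = (n + t) + 3*(-4) = (n + t) - 12 = -12 + n + t)
y(-40, v(0, 4))*50 = -4*(-12 + 4 + 0)*50 = -4*(-8)*50 = 32*50 = 1600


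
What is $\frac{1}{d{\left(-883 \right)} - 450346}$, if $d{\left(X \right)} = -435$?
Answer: $- \frac{1}{450781} \approx -2.2184 \cdot 10^{-6}$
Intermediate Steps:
$\frac{1}{d{\left(-883 \right)} - 450346} = \frac{1}{-435 - 450346} = \frac{1}{-450781} = - \frac{1}{450781}$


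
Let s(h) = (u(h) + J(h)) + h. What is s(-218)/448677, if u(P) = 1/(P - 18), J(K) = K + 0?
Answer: -11433/11765308 ≈ -0.00097176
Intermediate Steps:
J(K) = K
u(P) = 1/(-18 + P)
s(h) = 1/(-18 + h) + 2*h (s(h) = (1/(-18 + h) + h) + h = (h + 1/(-18 + h)) + h = 1/(-18 + h) + 2*h)
s(-218)/448677 = ((1 + 2*(-218)*(-18 - 218))/(-18 - 218))/448677 = ((1 + 2*(-218)*(-236))/(-236))*(1/448677) = -(1 + 102896)/236*(1/448677) = -1/236*102897*(1/448677) = -102897/236*1/448677 = -11433/11765308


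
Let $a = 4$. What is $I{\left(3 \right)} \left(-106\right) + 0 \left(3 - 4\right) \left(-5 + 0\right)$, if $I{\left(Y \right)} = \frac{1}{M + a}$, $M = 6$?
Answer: $- \frac{53}{5} \approx -10.6$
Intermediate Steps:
$I{\left(Y \right)} = \frac{1}{10}$ ($I{\left(Y \right)} = \frac{1}{6 + 4} = \frac{1}{10}$)
$I{\left(3 \right)} \left(-106\right) + 0 \left(3 - 4\right) \left(-5 + 0\right) = \frac{1}{10} \left(-106\right) + 0 \left(3 - 4\right) \left(-5 + 0\right) = - \frac{53}{5} + 0 \left(-1\right) \left(-5\right) = - \frac{53}{5} + 0 \left(-5\right) = - \frac{53}{5} + 0 = - \frac{53}{5}$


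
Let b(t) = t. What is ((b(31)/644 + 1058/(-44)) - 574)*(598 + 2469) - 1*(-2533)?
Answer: -12974521499/7084 ≈ -1.8315e+6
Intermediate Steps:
((b(31)/644 + 1058/(-44)) - 574)*(598 + 2469) - 1*(-2533) = ((31/644 + 1058/(-44)) - 574)*(598 + 2469) - 1*(-2533) = ((31*(1/644) + 1058*(-1/44)) - 574)*3067 + 2533 = ((31/644 - 529/22) - 574)*3067 + 2533 = (-169997/7084 - 574)*3067 + 2533 = -4236213/7084*3067 + 2533 = -12992465271/7084 + 2533 = -12974521499/7084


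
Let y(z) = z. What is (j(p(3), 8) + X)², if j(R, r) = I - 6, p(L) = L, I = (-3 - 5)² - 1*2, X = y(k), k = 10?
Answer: 4356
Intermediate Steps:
X = 10
I = 62 (I = (-8)² - 2 = 64 - 2 = 62)
j(R, r) = 56 (j(R, r) = 62 - 6 = 56)
(j(p(3), 8) + X)² = (56 + 10)² = 66² = 4356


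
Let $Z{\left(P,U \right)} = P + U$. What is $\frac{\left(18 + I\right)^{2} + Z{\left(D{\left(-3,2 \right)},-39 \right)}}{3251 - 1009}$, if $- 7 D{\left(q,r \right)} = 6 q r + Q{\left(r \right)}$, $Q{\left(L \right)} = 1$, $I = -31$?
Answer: $\frac{135}{2242} \approx 0.060214$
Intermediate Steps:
$D{\left(q,r \right)} = - \frac{1}{7} - \frac{6 q r}{7}$ ($D{\left(q,r \right)} = - \frac{6 q r + 1}{7} = - \frac{1 + 6 q r}{7} = - \frac{1}{7} - \frac{6 q r}{7}$)
$\frac{\left(18 + I\right)^{2} + Z{\left(D{\left(-3,2 \right)},-39 \right)}}{3251 - 1009} = \frac{\left(18 - 31\right)^{2} - \left(\frac{274}{7} - \frac{36}{7}\right)}{3251 - 1009} = \frac{\left(-13\right)^{2} + \left(\left(- \frac{1}{7} + \frac{36}{7}\right) - 39\right)}{2242} = \left(169 + \left(5 - 39\right)\right) \frac{1}{2242} = \left(169 - 34\right) \frac{1}{2242} = 135 \cdot \frac{1}{2242} = \frac{135}{2242}$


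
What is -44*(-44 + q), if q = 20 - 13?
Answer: 1628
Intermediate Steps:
q = 7
-44*(-44 + q) = -44*(-44 + 7) = -44*(-37) = 1628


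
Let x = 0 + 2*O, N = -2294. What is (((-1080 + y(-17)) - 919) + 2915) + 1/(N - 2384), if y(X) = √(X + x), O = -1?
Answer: 4285047/4678 + I*√19 ≈ 916.0 + 4.3589*I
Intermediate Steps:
x = -2 (x = 0 + 2*(-1) = 0 - 2 = -2)
y(X) = √(-2 + X) (y(X) = √(X - 2) = √(-2 + X))
(((-1080 + y(-17)) - 919) + 2915) + 1/(N - 2384) = (((-1080 + √(-2 - 17)) - 919) + 2915) + 1/(-2294 - 2384) = (((-1080 + √(-19)) - 919) + 2915) + 1/(-4678) = (((-1080 + I*√19) - 919) + 2915) - 1/4678 = ((-1999 + I*√19) + 2915) - 1/4678 = (916 + I*√19) - 1/4678 = 4285047/4678 + I*√19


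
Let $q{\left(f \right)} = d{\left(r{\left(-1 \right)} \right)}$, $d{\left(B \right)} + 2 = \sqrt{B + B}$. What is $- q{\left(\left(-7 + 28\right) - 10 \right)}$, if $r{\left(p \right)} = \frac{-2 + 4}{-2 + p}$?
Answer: $2 - \frac{2 i \sqrt{3}}{3} \approx 2.0 - 1.1547 i$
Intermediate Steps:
$r{\left(p \right)} = \frac{2}{-2 + p}$
$d{\left(B \right)} = -2 + \sqrt{2} \sqrt{B}$ ($d{\left(B \right)} = -2 + \sqrt{B + B} = -2 + \sqrt{2 B} = -2 + \sqrt{2} \sqrt{B}$)
$q{\left(f \right)} = -2 + \frac{2 i \sqrt{3}}{3}$ ($q{\left(f \right)} = -2 + \sqrt{2} \sqrt{\frac{2}{-2 - 1}} = -2 + \sqrt{2} \sqrt{\frac{2}{-3}} = -2 + \sqrt{2} \sqrt{2 \left(- \frac{1}{3}\right)} = -2 + \sqrt{2} \sqrt{- \frac{2}{3}} = -2 + \sqrt{2} \frac{i \sqrt{6}}{3} = -2 + \frac{2 i \sqrt{3}}{3}$)
$- q{\left(\left(-7 + 28\right) - 10 \right)} = - (-2 + \frac{2 i \sqrt{3}}{3}) = 2 - \frac{2 i \sqrt{3}}{3}$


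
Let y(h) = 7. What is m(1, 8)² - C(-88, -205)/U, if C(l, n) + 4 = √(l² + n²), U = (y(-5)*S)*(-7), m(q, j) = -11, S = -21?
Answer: 124513/1029 - √49769/1029 ≈ 120.79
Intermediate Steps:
U = 1029 (U = (7*(-21))*(-7) = -147*(-7) = 1029)
C(l, n) = -4 + √(l² + n²)
m(1, 8)² - C(-88, -205)/U = (-11)² - (-4 + √((-88)² + (-205)²))/1029 = 121 - (-4 + √(7744 + 42025))/1029 = 121 - (-4 + √49769)/1029 = 121 - (-4/1029 + √49769/1029) = 121 + (4/1029 - √49769/1029) = 124513/1029 - √49769/1029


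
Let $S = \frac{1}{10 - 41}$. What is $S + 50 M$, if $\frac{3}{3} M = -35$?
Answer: $- \frac{54251}{31} \approx -1750.0$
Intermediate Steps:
$M = -35$
$S = - \frac{1}{31}$ ($S = \frac{1}{-31} = - \frac{1}{31} \approx -0.032258$)
$S + 50 M = - \frac{1}{31} + 50 \left(-35\right) = - \frac{1}{31} - 1750 = - \frac{54251}{31}$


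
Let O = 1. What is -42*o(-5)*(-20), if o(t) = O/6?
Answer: 140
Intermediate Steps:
o(t) = ⅙ (o(t) = 1/6 = 1*(⅙) = ⅙)
-42*o(-5)*(-20) = -42*⅙*(-20) = -7*(-20) = 140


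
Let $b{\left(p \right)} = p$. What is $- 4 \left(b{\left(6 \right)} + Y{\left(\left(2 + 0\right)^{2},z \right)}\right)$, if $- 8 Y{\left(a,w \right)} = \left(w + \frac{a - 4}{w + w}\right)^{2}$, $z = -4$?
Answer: $-16$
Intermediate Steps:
$Y{\left(a,w \right)} = - \frac{\left(w + \frac{-4 + a}{2 w}\right)^{2}}{8}$ ($Y{\left(a,w \right)} = - \frac{\left(w + \frac{a - 4}{w + w}\right)^{2}}{8} = - \frac{\left(w + \frac{-4 + a}{2 w}\right)^{2}}{8}$)
$- 4 \left(b{\left(6 \right)} + Y{\left(\left(2 + 0\right)^{2},z \right)}\right) = - 4 \left(6 - \frac{\left(-4 + \left(2 + 0\right)^{2} + 2 \left(-4\right)^{2}\right)^{2}}{32 \cdot 16}\right) = - 4 \left(6 - \frac{\left(-4 + 2^{2} + 2 \cdot 16\right)^{2}}{512}\right) = - 4 \left(6 - \frac{\left(-4 + 4 + 32\right)^{2}}{512}\right) = - 4 \left(6 - \frac{32^{2}}{512}\right) = - 4 \left(6 - \frac{1}{512} \cdot 1024\right) = - 4 \left(6 - 2\right) = \left(-4\right) 4 = -16$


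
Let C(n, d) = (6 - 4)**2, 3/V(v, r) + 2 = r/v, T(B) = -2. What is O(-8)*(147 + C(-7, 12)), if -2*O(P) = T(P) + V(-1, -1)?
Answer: 755/2 ≈ 377.50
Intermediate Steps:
V(v, r) = 3/(-2 + r/v)
C(n, d) = 4 (C(n, d) = 2**2 = 4)
O(P) = 5/2 (O(P) = -(-2 + 3*(-1)/(-1 - 2*(-1)))/2 = -(-2 + 3*(-1)/(-1 + 2))/2 = -(-2 + 3*(-1)/1)/2 = -(-2 + 3*(-1)*1)/2 = -(-2 - 3)/2 = -1/2*(-5) = 5/2)
O(-8)*(147 + C(-7, 12)) = 5*(147 + 4)/2 = (5/2)*151 = 755/2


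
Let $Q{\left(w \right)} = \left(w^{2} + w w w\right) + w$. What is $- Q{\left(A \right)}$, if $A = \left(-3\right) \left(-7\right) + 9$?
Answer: $-27930$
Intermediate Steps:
$A = 30$ ($A = 21 + 9 = 30$)
$Q{\left(w \right)} = w + w^{2} + w^{3}$ ($Q{\left(w \right)} = \left(w^{2} + w^{2} w\right) + w = \left(w^{2} + w^{3}\right) + w = w + w^{2} + w^{3}$)
$- Q{\left(A \right)} = - 30 \left(1 + 30 + 30^{2}\right) = - 30 \left(1 + 30 + 900\right) = - 30 \cdot 931 = \left(-1\right) 27930 = -27930$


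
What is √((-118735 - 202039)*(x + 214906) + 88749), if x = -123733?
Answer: I*√29245839153 ≈ 1.7101e+5*I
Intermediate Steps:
√((-118735 - 202039)*(x + 214906) + 88749) = √((-118735 - 202039)*(-123733 + 214906) + 88749) = √(-320774*91173 + 88749) = √(-29245927902 + 88749) = √(-29245839153) = I*√29245839153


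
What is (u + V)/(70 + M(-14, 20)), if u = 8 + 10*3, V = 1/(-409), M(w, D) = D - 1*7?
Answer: 15541/33947 ≈ 0.45780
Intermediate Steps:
M(w, D) = -7 + D (M(w, D) = D - 7 = -7 + D)
V = -1/409 ≈ -0.0024450
u = 38 (u = 8 + 30 = 38)
(u + V)/(70 + M(-14, 20)) = (38 - 1/409)/(70 + (-7 + 20)) = 15541/(409*(70 + 13)) = (15541/409)/83 = (15541/409)*(1/83) = 15541/33947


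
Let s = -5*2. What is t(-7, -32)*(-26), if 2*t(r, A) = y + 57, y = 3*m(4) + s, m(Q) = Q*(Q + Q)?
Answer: -1859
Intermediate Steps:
s = -10
m(Q) = 2*Q² (m(Q) = Q*(2*Q) = 2*Q²)
y = 86 (y = 3*(2*4²) - 10 = 3*(2*16) - 10 = 3*32 - 10 = 96 - 10 = 86)
t(r, A) = 143/2 (t(r, A) = (86 + 57)/2 = (½)*143 = 143/2)
t(-7, -32)*(-26) = (143/2)*(-26) = -1859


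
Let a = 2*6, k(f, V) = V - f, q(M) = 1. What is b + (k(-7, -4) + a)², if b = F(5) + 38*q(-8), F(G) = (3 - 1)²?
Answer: 267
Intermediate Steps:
F(G) = 4 (F(G) = 2² = 4)
a = 12
b = 42 (b = 4 + 38*1 = 4 + 38 = 42)
b + (k(-7, -4) + a)² = 42 + ((-4 - 1*(-7)) + 12)² = 42 + ((-4 + 7) + 12)² = 42 + (3 + 12)² = 42 + 15² = 42 + 225 = 267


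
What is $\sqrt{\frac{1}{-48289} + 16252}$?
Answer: $\frac{3 \sqrt{4210762313667}}{48289} \approx 127.48$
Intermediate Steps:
$\sqrt{\frac{1}{-48289} + 16252} = \sqrt{- \frac{1}{48289} + 16252} = \sqrt{\frac{784792827}{48289}} = \frac{3 \sqrt{4210762313667}}{48289}$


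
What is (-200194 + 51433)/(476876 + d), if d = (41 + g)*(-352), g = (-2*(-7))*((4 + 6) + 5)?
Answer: -49587/129508 ≈ -0.38289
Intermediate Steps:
g = 210 (g = 14*(10 + 5) = 14*15 = 210)
d = -88352 (d = (41 + 210)*(-352) = 251*(-352) = -88352)
(-200194 + 51433)/(476876 + d) = (-200194 + 51433)/(476876 - 88352) = -148761/388524 = -148761*1/388524 = -49587/129508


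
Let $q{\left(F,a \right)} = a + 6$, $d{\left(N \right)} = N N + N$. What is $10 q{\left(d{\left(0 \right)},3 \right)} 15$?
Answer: $1350$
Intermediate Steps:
$d{\left(N \right)} = N + N^{2}$ ($d{\left(N \right)} = N^{2} + N = N + N^{2}$)
$q{\left(F,a \right)} = 6 + a$
$10 q{\left(d{\left(0 \right)},3 \right)} 15 = 10 \left(6 + 3\right) 15 = 10 \cdot 9 \cdot 15 = 90 \cdot 15 = 1350$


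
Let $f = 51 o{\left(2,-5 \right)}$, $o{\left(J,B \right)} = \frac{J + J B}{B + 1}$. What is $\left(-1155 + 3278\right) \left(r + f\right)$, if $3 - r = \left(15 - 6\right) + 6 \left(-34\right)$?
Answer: $636900$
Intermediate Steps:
$o{\left(J,B \right)} = \frac{J + B J}{1 + B}$
$f = 102$ ($f = 51 \cdot 2 = 102$)
$r = 198$ ($r = 3 - \left(\left(15 - 6\right) + 6 \left(-34\right)\right) = 3 - \left(\left(15 - 6\right) - 204\right) = 3 - \left(9 - 204\right) = 3 - -195 = 3 + 195 = 198$)
$\left(-1155 + 3278\right) \left(r + f\right) = \left(-1155 + 3278\right) \left(198 + 102\right) = 2123 \cdot 300 = 636900$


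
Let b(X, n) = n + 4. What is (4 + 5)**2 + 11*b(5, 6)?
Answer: 191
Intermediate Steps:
b(X, n) = 4 + n
(4 + 5)**2 + 11*b(5, 6) = (4 + 5)**2 + 11*(4 + 6) = 9**2 + 11*10 = 81 + 110 = 191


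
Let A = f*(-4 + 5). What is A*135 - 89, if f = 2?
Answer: 181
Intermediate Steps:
A = 2 (A = 2*(-4 + 5) = 2*1 = 2)
A*135 - 89 = 2*135 - 89 = 270 - 89 = 181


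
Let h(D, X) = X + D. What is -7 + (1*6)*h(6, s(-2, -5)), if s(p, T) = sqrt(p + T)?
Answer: 29 + 6*I*sqrt(7) ≈ 29.0 + 15.875*I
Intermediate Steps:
s(p, T) = sqrt(T + p)
h(D, X) = D + X
-7 + (1*6)*h(6, s(-2, -5)) = -7 + (1*6)*(6 + sqrt(-5 - 2)) = -7 + 6*(6 + sqrt(-7)) = -7 + 6*(6 + I*sqrt(7)) = -7 + (36 + 6*I*sqrt(7)) = 29 + 6*I*sqrt(7)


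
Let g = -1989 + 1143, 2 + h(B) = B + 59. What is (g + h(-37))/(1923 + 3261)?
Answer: -413/2592 ≈ -0.15934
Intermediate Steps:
h(B) = 57 + B (h(B) = -2 + (B + 59) = -2 + (59 + B) = 57 + B)
g = -846
(g + h(-37))/(1923 + 3261) = (-846 + (57 - 37))/(1923 + 3261) = (-846 + 20)/5184 = -826*1/5184 = -413/2592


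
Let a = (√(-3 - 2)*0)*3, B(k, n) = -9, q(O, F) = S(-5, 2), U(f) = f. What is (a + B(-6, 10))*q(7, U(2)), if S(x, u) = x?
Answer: 45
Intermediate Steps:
q(O, F) = -5
a = 0 (a = (√(-5)*0)*3 = ((I*√5)*0)*3 = 0*3 = 0)
(a + B(-6, 10))*q(7, U(2)) = (0 - 9)*(-5) = -9*(-5) = 45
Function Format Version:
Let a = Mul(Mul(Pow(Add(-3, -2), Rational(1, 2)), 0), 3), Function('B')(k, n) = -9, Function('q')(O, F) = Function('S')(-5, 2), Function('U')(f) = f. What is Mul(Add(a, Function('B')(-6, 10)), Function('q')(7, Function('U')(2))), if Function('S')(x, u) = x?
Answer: 45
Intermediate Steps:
Function('q')(O, F) = -5
a = 0 (a = Mul(Mul(Pow(-5, Rational(1, 2)), 0), 3) = Mul(Mul(Mul(I, Pow(5, Rational(1, 2))), 0), 3) = Mul(0, 3) = 0)
Mul(Add(a, Function('B')(-6, 10)), Function('q')(7, Function('U')(2))) = Mul(Add(0, -9), -5) = Mul(-9, -5) = 45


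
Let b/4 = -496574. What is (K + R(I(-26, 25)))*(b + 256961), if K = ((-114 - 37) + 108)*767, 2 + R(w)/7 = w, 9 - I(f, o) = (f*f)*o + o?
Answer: 261833424345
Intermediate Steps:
I(f, o) = 9 - o - o*f**2 (I(f, o) = 9 - ((f*f)*o + o) = 9 - (f**2*o + o) = 9 - (o*f**2 + o) = 9 - (o + o*f**2) = 9 + (-o - o*f**2) = 9 - o - o*f**2)
b = -1986296 (b = 4*(-496574) = -1986296)
R(w) = -14 + 7*w
K = -32981 (K = (-151 + 108)*767 = -43*767 = -32981)
(K + R(I(-26, 25)))*(b + 256961) = (-32981 + (-14 + 7*(9 - 1*25 - 1*25*(-26)**2)))*(-1986296 + 256961) = (-32981 + (-14 + 7*(9 - 25 - 1*25*676)))*(-1729335) = (-32981 + (-14 + 7*(9 - 25 - 16900)))*(-1729335) = (-32981 + (-14 + 7*(-16916)))*(-1729335) = (-32981 + (-14 - 118412))*(-1729335) = (-32981 - 118426)*(-1729335) = -151407*(-1729335) = 261833424345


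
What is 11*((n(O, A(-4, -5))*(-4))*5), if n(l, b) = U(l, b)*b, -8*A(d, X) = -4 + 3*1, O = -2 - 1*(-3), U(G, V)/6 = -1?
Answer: 165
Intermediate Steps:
U(G, V) = -6 (U(G, V) = 6*(-1) = -6)
O = 1 (O = -2 + 3 = 1)
A(d, X) = ⅛ (A(d, X) = -(-4 + 3*1)/8 = -(-4 + 3)/8 = -⅛*(-1) = ⅛)
n(l, b) = -6*b
11*((n(O, A(-4, -5))*(-4))*5) = 11*((-6*⅛*(-4))*5) = 11*(-¾*(-4)*5) = 11*(3*5) = 11*15 = 165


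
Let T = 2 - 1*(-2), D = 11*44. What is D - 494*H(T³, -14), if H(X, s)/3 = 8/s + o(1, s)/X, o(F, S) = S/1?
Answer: 185365/112 ≈ 1655.0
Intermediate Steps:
o(F, S) = S (o(F, S) = S*1 = S)
D = 484
T = 4 (T = 2 + 2 = 4)
H(X, s) = 24/s + 3*s/X (H(X, s) = 3*(8/s + s/X) = 24/s + 3*s/X)
D - 494*H(T³, -14) = 484 - 494*(24/(-14) + 3*(-14)/4³) = 484 - 494*(24*(-1/14) + 3*(-14)/64) = 484 - 494*(-12/7 + 3*(-14)*(1/64)) = 484 - 494*(-12/7 - 21/32) = 484 - 494*(-531/224) = 484 + 131157/112 = 185365/112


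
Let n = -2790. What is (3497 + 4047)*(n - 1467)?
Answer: -32114808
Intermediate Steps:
(3497 + 4047)*(n - 1467) = (3497 + 4047)*(-2790 - 1467) = 7544*(-4257) = -32114808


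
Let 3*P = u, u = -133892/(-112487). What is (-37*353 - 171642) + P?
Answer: -62329925191/337461 ≈ -1.8470e+5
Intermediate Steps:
u = 133892/112487 (u = -133892*(-1/112487) = 133892/112487 ≈ 1.1903)
P = 133892/337461 (P = (⅓)*(133892/112487) = 133892/337461 ≈ 0.39676)
(-37*353 - 171642) + P = (-37*353 - 171642) + 133892/337461 = (-13061 - 171642) + 133892/337461 = -184703 + 133892/337461 = -62329925191/337461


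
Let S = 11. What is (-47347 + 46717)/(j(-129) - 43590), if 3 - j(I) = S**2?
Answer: 45/3122 ≈ 0.014414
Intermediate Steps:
j(I) = -118 (j(I) = 3 - 1*11**2 = 3 - 1*121 = 3 - 121 = -118)
(-47347 + 46717)/(j(-129) - 43590) = (-47347 + 46717)/(-118 - 43590) = -630/(-43708) = -630*(-1/43708) = 45/3122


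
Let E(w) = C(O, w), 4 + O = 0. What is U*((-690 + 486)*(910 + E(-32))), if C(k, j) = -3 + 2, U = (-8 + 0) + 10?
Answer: -370872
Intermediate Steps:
O = -4 (O = -4 + 0 = -4)
U = 2 (U = -8 + 10 = 2)
C(k, j) = -1
E(w) = -1
U*((-690 + 486)*(910 + E(-32))) = 2*((-690 + 486)*(910 - 1)) = 2*(-204*909) = 2*(-185436) = -370872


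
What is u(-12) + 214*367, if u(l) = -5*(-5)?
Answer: 78563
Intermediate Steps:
u(l) = 25
u(-12) + 214*367 = 25 + 214*367 = 25 + 78538 = 78563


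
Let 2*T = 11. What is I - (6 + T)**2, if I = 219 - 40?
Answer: 187/4 ≈ 46.750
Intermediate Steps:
T = 11/2 (T = (1/2)*11 = 11/2 ≈ 5.5000)
I = 179
I - (6 + T)**2 = 179 - (6 + 11/2)**2 = 179 - (23/2)**2 = 179 - 1*529/4 = 179 - 529/4 = 187/4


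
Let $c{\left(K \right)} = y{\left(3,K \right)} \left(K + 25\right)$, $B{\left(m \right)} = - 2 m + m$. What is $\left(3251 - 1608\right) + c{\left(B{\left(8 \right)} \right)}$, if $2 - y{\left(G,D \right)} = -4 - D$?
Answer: $1609$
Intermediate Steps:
$y{\left(G,D \right)} = 6 + D$ ($y{\left(G,D \right)} = 2 - \left(-4 - D\right) = 2 + \left(4 + D\right) = 6 + D$)
$B{\left(m \right)} = - m$
$c{\left(K \right)} = \left(6 + K\right) \left(25 + K\right)$ ($c{\left(K \right)} = \left(6 + K\right) \left(K + 25\right) = \left(6 + K\right) \left(25 + K\right)$)
$\left(3251 - 1608\right) + c{\left(B{\left(8 \right)} \right)} = \left(3251 - 1608\right) + \left(6 - 8\right) \left(25 - 8\right) = 1643 + \left(6 - 8\right) \left(25 - 8\right) = 1643 - 34 = 1609$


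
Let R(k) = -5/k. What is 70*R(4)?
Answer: -175/2 ≈ -87.500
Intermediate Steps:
70*R(4) = 70*(-5/4) = -175/2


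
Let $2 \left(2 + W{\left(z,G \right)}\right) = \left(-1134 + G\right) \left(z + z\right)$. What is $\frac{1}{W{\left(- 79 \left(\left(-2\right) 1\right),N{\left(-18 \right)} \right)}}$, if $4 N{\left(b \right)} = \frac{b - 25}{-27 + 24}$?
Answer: $- \frac{6}{1071647} \approx -5.5989 \cdot 10^{-6}$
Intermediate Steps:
$N{\left(b \right)} = \frac{25}{12} - \frac{b}{12}$ ($N{\left(b \right)} = \frac{\left(b - 25\right) \frac{1}{-27 + 24}}{4} = \frac{\left(-25 + b\right) \frac{1}{-3}}{4} = \frac{\left(-25 + b\right) \left(- \frac{1}{3}\right)}{4} = \frac{\frac{25}{3} - \frac{b}{3}}{4} = \frac{25}{12} - \frac{b}{12}$)
$W{\left(z,G \right)} = -2 + z \left(-1134 + G\right)$ ($W{\left(z,G \right)} = -2 + \frac{\left(-1134 + G\right) \left(z + z\right)}{2} = -2 + \frac{\left(-1134 + G\right) 2 z}{2} = -2 + \frac{2 z \left(-1134 + G\right)}{2} = -2 + z \left(-1134 + G\right)$)
$\frac{1}{W{\left(- 79 \left(\left(-2\right) 1\right),N{\left(-18 \right)} \right)}} = \frac{1}{-2 - 1134 \left(- 79 \left(\left(-2\right) 1\right)\right) + \left(\frac{25}{12} - - \frac{3}{2}\right) \left(- 79 \left(\left(-2\right) 1\right)\right)} = \frac{1}{-2 - 1134 \left(\left(-79\right) \left(-2\right)\right) + \left(\frac{25}{12} + \frac{3}{2}\right) \left(\left(-79\right) \left(-2\right)\right)} = \frac{1}{-2 - 179172 + \frac{43}{12} \cdot 158} = \frac{1}{-2 - 179172 + \frac{3397}{6}} = \frac{1}{- \frac{1071647}{6}} = - \frac{6}{1071647}$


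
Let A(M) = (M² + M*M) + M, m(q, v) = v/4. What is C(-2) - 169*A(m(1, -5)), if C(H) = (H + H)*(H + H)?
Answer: -2407/8 ≈ -300.88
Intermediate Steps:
m(q, v) = v/4 (m(q, v) = v*(¼) = v/4)
A(M) = M + 2*M² (A(M) = (M² + M²) + M = 2*M² + M = M + 2*M²)
C(H) = 4*H² (C(H) = (2*H)*(2*H) = 4*H²)
C(-2) - 169*A(m(1, -5)) = 4*(-2)² - 169*(¼)*(-5)*(1 + 2*((¼)*(-5))) = 4*4 - (-845)*(1 + 2*(-5/4))/4 = 16 - (-845)*(1 - 5/2)/4 = 16 - (-845)*(-3)/(4*2) = 16 - 169*15/8 = 16 - 2535/8 = -2407/8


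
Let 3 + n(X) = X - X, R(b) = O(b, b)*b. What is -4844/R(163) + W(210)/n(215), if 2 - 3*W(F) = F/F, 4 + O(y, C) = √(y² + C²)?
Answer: -4416635/38964987 - 2422*√2/26561 ≈ -0.24231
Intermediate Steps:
O(y, C) = -4 + √(C² + y²) (O(y, C) = -4 + √(y² + C²) = -4 + √(C² + y²))
W(F) = ⅓ (W(F) = ⅔ - F/(3*F) = ⅔ - ⅓*1 = ⅔ - ⅓ = ⅓)
R(b) = b*(-4 + √2*√(b²)) (R(b) = (-4 + √(b² + b²))*b = (-4 + √(2*b²))*b = (-4 + √2*√(b²))*b = b*(-4 + √2*√(b²)))
n(X) = -3 (n(X) = -3 + (X - X) = -3 + 0 = -3)
-4844/R(163) + W(210)/n(215) = -4844*1/(163*(-4 + √2*√(163²))) + (⅓)/(-3) = -4844*1/(163*(-4 + √2*√26569)) + (⅓)*(-⅓) = -4844*1/(163*(-4 + √2*163)) - ⅑ = -4844*1/(163*(-4 + 163*√2)) - ⅑ = -4844/(-652 + 26569*√2) - ⅑ = -⅑ - 4844/(-652 + 26569*√2)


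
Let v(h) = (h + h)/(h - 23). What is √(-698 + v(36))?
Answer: I*√117026/13 ≈ 26.315*I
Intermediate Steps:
v(h) = 2*h/(-23 + h) (v(h) = (2*h)/(-23 + h) = 2*h/(-23 + h))
√(-698 + v(36)) = √(-698 + 2*36/(-23 + 36)) = √(-698 + 2*36/13) = √(-698 + 2*36*(1/13)) = √(-698 + 72/13) = √(-9002/13) = I*√117026/13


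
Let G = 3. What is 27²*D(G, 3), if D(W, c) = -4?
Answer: -2916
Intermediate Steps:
27²*D(G, 3) = 27²*(-4) = 729*(-4) = -2916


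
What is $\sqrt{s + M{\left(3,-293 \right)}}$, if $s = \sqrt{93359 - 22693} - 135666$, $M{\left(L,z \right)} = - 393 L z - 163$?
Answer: $\sqrt{209618 + \sqrt{70666}} \approx 458.13$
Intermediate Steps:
$M{\left(L,z \right)} = -163 - 393 L z$ ($M{\left(L,z \right)} = - 393 L z - 163 = -163 - 393 L z$)
$s = -135666 + \sqrt{70666}$ ($s = \sqrt{70666} - 135666 = -135666 + \sqrt{70666} \approx -1.354 \cdot 10^{5}$)
$\sqrt{s + M{\left(3,-293 \right)}} = \sqrt{\left(-135666 + \sqrt{70666}\right) - \left(163 + 1179 \left(-293\right)\right)} = \sqrt{\left(-135666 + \sqrt{70666}\right) + \left(-163 + 345447\right)} = \sqrt{\left(-135666 + \sqrt{70666}\right) + 345284} = \sqrt{209618 + \sqrt{70666}}$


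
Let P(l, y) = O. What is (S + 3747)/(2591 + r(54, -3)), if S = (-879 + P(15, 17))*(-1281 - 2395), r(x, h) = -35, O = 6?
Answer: 1070965/852 ≈ 1257.0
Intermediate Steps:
P(l, y) = 6
S = 3209148 (S = (-879 + 6)*(-1281 - 2395) = -873*(-3676) = 3209148)
(S + 3747)/(2591 + r(54, -3)) = (3209148 + 3747)/(2591 - 35) = 3212895/2556 = 3212895*(1/2556) = 1070965/852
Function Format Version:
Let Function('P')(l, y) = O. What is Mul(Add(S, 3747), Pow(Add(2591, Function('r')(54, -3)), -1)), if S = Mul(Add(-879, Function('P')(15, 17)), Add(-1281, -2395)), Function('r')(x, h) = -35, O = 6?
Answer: Rational(1070965, 852) ≈ 1257.0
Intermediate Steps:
Function('P')(l, y) = 6
S = 3209148 (S = Mul(Add(-879, 6), Add(-1281, -2395)) = Mul(-873, -3676) = 3209148)
Mul(Add(S, 3747), Pow(Add(2591, Function('r')(54, -3)), -1)) = Mul(Add(3209148, 3747), Pow(Add(2591, -35), -1)) = Mul(3212895, Pow(2556, -1)) = Mul(3212895, Rational(1, 2556)) = Rational(1070965, 852)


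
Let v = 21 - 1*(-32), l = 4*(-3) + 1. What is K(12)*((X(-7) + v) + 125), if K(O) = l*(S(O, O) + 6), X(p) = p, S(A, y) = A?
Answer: -33858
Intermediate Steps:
l = -11 (l = -12 + 1 = -11)
K(O) = -66 - 11*O (K(O) = -11*(O + 6) = -11*(6 + O) = -66 - 11*O)
v = 53 (v = 21 + 32 = 53)
K(12)*((X(-7) + v) + 125) = (-66 - 11*12)*((-7 + 53) + 125) = (-66 - 132)*(46 + 125) = -198*171 = -33858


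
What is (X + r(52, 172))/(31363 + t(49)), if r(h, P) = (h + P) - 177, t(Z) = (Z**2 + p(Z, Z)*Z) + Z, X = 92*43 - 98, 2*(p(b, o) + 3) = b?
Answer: 7810/69733 ≈ 0.11200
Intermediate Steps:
p(b, o) = -3 + b/2
X = 3858 (X = 3956 - 98 = 3858)
t(Z) = Z + Z**2 + Z*(-3 + Z/2) (t(Z) = (Z**2 + (-3 + Z/2)*Z) + Z = (Z**2 + Z*(-3 + Z/2)) + Z = Z + Z**2 + Z*(-3 + Z/2))
r(h, P) = -177 + P + h (r(h, P) = (P + h) - 177 = -177 + P + h)
(X + r(52, 172))/(31363 + t(49)) = (3858 + (-177 + 172 + 52))/(31363 + (1/2)*49*(-4 + 3*49)) = (3858 + 47)/(31363 + (1/2)*49*(-4 + 147)) = 3905/(31363 + (1/2)*49*143) = 3905/(31363 + 7007/2) = 3905/(69733/2) = 3905*(2/69733) = 7810/69733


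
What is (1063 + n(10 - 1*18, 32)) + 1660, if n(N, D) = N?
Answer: 2715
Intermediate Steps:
(1063 + n(10 - 1*18, 32)) + 1660 = (1063 + (10 - 1*18)) + 1660 = (1063 + (10 - 18)) + 1660 = (1063 - 8) + 1660 = 1055 + 1660 = 2715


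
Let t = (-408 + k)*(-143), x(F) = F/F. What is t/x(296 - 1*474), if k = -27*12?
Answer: 104676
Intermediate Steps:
k = -324
x(F) = 1
t = 104676 (t = (-408 - 324)*(-143) = -732*(-143) = 104676)
t/x(296 - 1*474) = 104676/1 = 104676*1 = 104676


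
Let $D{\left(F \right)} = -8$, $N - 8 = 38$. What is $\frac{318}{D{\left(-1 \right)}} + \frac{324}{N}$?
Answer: $- \frac{3009}{92} \approx -32.707$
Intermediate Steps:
$N = 46$ ($N = 8 + 38 = 46$)
$\frac{318}{D{\left(-1 \right)}} + \frac{324}{N} = \frac{318}{-8} + \frac{324}{46} = 318 \left(- \frac{1}{8}\right) + 324 \cdot \frac{1}{46} = - \frac{159}{4} + \frac{162}{23} = - \frac{3009}{92}$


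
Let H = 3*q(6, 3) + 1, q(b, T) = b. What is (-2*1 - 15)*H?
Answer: -323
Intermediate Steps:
H = 19 (H = 3*6 + 1 = 18 + 1 = 19)
(-2*1 - 15)*H = (-2*1 - 15)*19 = (-2 - 15)*19 = -17*19 = -323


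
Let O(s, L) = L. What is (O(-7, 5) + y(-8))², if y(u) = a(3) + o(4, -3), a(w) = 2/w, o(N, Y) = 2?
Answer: 529/9 ≈ 58.778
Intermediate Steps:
y(u) = 8/3 (y(u) = 2/3 + 2 = 2*(⅓) + 2 = ⅔ + 2 = 8/3)
(O(-7, 5) + y(-8))² = (5 + 8/3)² = (23/3)² = 529/9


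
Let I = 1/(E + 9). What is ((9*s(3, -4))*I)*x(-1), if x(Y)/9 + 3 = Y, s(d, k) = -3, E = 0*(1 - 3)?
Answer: 108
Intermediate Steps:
E = 0 (E = 0*(-2) = 0)
x(Y) = -27 + 9*Y
I = ⅑ (I = 1/(0 + 9) = 1/9 = ⅑ ≈ 0.11111)
((9*s(3, -4))*I)*x(-1) = ((9*(-3))*(⅑))*(-27 + 9*(-1)) = (-27*⅑)*(-27 - 9) = -3*(-36) = 108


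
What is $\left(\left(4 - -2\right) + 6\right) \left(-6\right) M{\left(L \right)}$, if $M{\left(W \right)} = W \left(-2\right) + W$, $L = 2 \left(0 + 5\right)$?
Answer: $720$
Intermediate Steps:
$L = 10$ ($L = 2 \cdot 5 = 10$)
$M{\left(W \right)} = - W$ ($M{\left(W \right)} = - 2 W + W = - W$)
$\left(\left(4 - -2\right) + 6\right) \left(-6\right) M{\left(L \right)} = \left(\left(4 - -2\right) + 6\right) \left(-6\right) \left(\left(-1\right) 10\right) = \left(\left(4 + 2\right) + 6\right) \left(-6\right) \left(-10\right) = \left(6 + 6\right) \left(-6\right) \left(-10\right) = 12 \left(-6\right) \left(-10\right) = \left(-72\right) \left(-10\right) = 720$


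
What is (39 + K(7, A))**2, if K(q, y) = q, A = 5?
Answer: 2116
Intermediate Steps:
(39 + K(7, A))**2 = (39 + 7)**2 = 46**2 = 2116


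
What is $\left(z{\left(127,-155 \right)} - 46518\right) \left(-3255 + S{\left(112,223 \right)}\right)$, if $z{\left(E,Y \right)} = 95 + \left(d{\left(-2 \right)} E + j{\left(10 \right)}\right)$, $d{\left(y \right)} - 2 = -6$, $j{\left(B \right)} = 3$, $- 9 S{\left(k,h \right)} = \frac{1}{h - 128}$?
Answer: $\frac{130601844128}{855} \approx 1.5275 \cdot 10^{8}$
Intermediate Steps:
$S{\left(k,h \right)} = - \frac{1}{9 \left(-128 + h\right)}$ ($S{\left(k,h \right)} = - \frac{1}{9 \left(h - 128\right)} = - \frac{1}{9 \left(-128 + h\right)}$)
$d{\left(y \right)} = -4$ ($d{\left(y \right)} = 2 - 6 = -4$)
$z{\left(E,Y \right)} = 98 - 4 E$ ($z{\left(E,Y \right)} = 95 - \left(-3 + 4 E\right) = 98 - 4 E$)
$\left(z{\left(127,-155 \right)} - 46518\right) \left(-3255 + S{\left(112,223 \right)}\right) = \left(\left(98 - 508\right) - 46518\right) \left(-3255 - \frac{1}{-1152 + 9 \cdot 223}\right) = \left(\left(98 - 508\right) - 46518\right) \left(-3255 - \frac{1}{-1152 + 2007}\right) = \left(-410 - 46518\right) \left(-3255 - \frac{1}{855}\right) = - 46928 \left(-3255 - \frac{1}{855}\right) = \left(-46928\right) \left(- \frac{2783026}{855}\right) = \frac{130601844128}{855}$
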